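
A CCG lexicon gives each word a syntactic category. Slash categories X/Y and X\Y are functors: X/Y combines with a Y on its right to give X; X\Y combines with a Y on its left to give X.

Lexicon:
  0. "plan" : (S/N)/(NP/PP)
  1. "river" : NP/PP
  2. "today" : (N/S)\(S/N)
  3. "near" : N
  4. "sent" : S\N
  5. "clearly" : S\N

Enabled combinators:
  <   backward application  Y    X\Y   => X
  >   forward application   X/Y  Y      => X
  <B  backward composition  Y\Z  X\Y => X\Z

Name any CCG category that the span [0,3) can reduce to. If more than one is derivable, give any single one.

[0,6] S   <
  [0,5] N   >
    [0,3] N/S   <
      [0,2] S/N   >
        [0,1] "plan" : (S/N)/(NP/PP)
        [1,2] "river" : NP/PP
      [2,3] "today" : (N/S)\(S/N)
    [3,5] S   <
      [3,4] "near" : N
      [4,5] "sent" : S\N
  [5,6] "clearly" : S\N

N/S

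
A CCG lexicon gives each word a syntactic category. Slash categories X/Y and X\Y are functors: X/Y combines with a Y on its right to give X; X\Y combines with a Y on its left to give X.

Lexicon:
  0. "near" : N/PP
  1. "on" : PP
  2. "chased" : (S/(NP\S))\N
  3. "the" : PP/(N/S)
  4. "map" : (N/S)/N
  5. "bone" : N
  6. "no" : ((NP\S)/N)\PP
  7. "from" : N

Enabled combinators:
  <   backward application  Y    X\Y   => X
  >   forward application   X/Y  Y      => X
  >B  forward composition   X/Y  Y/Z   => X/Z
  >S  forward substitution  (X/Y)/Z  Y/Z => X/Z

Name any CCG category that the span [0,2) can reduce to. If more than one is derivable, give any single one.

N

[0,8] S   >
  [0,3] S/(NP\S)   <
    [0,2] N   >
      [0,1] "near" : N/PP
      [1,2] "on" : PP
    [2,3] "chased" : (S/(NP\S))\N
  [3,8] NP\S   >
    [3,7] (NP\S)/N   <
      [3,6] PP   >
        [3,5] PP/N   >B
          [3,4] "the" : PP/(N/S)
          [4,5] "map" : (N/S)/N
        [5,6] "bone" : N
      [6,7] "no" : ((NP\S)/N)\PP
    [7,8] "from" : N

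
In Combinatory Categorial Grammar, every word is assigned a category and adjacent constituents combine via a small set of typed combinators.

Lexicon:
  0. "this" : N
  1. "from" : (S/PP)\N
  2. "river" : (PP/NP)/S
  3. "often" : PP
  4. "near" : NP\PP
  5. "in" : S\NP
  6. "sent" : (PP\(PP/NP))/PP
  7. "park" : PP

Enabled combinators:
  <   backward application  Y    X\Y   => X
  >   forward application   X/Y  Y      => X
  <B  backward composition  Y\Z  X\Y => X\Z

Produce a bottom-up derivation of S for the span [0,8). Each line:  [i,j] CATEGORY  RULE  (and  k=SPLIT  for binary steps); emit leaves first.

[0,1] N  lex  "this"
[1,2] (S/PP)\N  lex  "from"
[0,2] S/PP  <  k=1
[2,3] (PP/NP)/S  lex  "river"
[3,4] PP  lex  "often"
[4,5] NP\PP  lex  "near"
[5,6] S\NP  lex  "in"
[4,6] S\PP  <B  k=5
[3,6] S  <  k=4
[2,6] PP/NP  >  k=3
[6,7] (PP\(PP/NP))/PP  lex  "sent"
[7,8] PP  lex  "park"
[6,8] PP\(PP/NP)  >  k=7
[2,8] PP  <  k=6
[0,8] S  >  k=2

[0,8] S   >
  [0,2] S/PP   <
    [0,1] "this" : N
    [1,2] "from" : (S/PP)\N
  [2,8] PP   <
    [2,6] PP/NP   >
      [2,3] "river" : (PP/NP)/S
      [3,6] S   <
        [3,4] "often" : PP
        [4,6] S\PP   <B
          [4,5] "near" : NP\PP
          [5,6] "in" : S\NP
    [6,8] PP\(PP/NP)   >
      [6,7] "sent" : (PP\(PP/NP))/PP
      [7,8] "park" : PP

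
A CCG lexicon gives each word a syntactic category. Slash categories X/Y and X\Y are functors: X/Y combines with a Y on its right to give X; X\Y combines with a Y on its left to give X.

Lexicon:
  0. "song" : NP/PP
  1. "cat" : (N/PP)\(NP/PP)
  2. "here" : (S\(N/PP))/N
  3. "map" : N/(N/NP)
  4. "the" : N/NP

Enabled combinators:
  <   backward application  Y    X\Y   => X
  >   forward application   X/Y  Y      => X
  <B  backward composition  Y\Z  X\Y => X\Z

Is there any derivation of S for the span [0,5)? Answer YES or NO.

[0,5] S   <
  [0,2] N/PP   <
    [0,1] "song" : NP/PP
    [1,2] "cat" : (N/PP)\(NP/PP)
  [2,5] S\(N/PP)   >
    [2,3] "here" : (S\(N/PP))/N
    [3,5] N   >
      [3,4] "map" : N/(N/NP)
      [4,5] "the" : N/NP

YES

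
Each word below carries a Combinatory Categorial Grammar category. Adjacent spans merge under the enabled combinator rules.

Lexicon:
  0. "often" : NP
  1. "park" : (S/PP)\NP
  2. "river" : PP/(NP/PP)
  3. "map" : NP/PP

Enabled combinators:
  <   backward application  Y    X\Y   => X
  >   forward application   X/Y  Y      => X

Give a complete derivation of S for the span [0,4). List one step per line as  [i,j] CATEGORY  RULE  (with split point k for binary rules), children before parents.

[0,1] NP  lex  "often"
[1,2] (S/PP)\NP  lex  "park"
[0,2] S/PP  <  k=1
[2,3] PP/(NP/PP)  lex  "river"
[3,4] NP/PP  lex  "map"
[2,4] PP  >  k=3
[0,4] S  >  k=2

[0,4] S   >
  [0,2] S/PP   <
    [0,1] "often" : NP
    [1,2] "park" : (S/PP)\NP
  [2,4] PP   >
    [2,3] "river" : PP/(NP/PP)
    [3,4] "map" : NP/PP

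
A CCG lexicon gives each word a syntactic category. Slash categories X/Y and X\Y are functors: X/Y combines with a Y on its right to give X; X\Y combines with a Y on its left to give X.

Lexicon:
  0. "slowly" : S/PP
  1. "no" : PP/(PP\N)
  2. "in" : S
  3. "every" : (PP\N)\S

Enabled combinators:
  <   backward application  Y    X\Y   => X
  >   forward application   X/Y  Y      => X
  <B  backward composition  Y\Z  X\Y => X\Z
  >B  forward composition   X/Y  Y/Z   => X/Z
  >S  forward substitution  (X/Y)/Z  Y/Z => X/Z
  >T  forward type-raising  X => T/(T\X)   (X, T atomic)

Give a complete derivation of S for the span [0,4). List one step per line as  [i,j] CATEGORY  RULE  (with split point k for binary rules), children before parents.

[0,1] S/PP  lex  "slowly"
[1,2] PP/(PP\N)  lex  "no"
[2,3] S  lex  "in"
[3,4] (PP\N)\S  lex  "every"
[2,4] PP\N  <  k=3
[1,4] PP  >  k=2
[0,4] S  >  k=1

[0,4] S   >
  [0,1] "slowly" : S/PP
  [1,4] PP   >
    [1,2] "no" : PP/(PP\N)
    [2,4] PP\N   <
      [2,3] "in" : S
      [3,4] "every" : (PP\N)\S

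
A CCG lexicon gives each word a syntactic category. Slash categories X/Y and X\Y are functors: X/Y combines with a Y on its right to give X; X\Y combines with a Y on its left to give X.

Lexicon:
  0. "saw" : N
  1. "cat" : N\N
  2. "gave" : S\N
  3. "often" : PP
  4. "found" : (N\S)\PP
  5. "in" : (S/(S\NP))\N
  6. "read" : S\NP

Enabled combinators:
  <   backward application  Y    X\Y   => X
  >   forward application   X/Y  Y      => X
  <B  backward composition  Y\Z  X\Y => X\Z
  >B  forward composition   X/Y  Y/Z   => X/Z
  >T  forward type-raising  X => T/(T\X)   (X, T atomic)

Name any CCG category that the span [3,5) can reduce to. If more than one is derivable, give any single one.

[0,7] S   >
  [0,6] S/(S\NP)   <
    [0,5] N   <
      [0,3] S   >
        [0,1] S/(S\N)   >T
          [0,1] "saw" : N
        [1,3] S\N   <B
          [1,2] "cat" : N\N
          [2,3] "gave" : S\N
      [3,5] N\S   <
        [3,4] "often" : PP
        [4,5] "found" : (N\S)\PP
    [5,6] "in" : (S/(S\NP))\N
  [6,7] "read" : S\NP

N\S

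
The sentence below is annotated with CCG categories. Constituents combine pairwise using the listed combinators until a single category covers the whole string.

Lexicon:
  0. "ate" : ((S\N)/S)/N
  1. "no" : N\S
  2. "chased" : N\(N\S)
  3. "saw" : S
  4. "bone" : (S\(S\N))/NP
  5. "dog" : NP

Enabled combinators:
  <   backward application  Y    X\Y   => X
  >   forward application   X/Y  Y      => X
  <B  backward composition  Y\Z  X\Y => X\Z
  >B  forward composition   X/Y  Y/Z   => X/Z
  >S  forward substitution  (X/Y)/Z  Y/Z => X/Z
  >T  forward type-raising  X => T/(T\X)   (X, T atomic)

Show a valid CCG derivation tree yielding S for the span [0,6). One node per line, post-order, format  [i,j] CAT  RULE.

[0,6] S   <
  [0,4] S\N   >
    [0,3] (S\N)/S   >
      [0,1] "ate" : ((S\N)/S)/N
      [1,3] N   <
        [1,2] "no" : N\S
        [2,3] "chased" : N\(N\S)
    [3,4] "saw" : S
  [4,6] S\(S\N)   >
    [4,5] "bone" : (S\(S\N))/NP
    [5,6] "dog" : NP

[0,1] ((S\N)/S)/N  lex  "ate"
[1,2] N\S  lex  "no"
[2,3] N\(N\S)  lex  "chased"
[1,3] N  <  k=2
[0,3] (S\N)/S  >  k=1
[3,4] S  lex  "saw"
[0,4] S\N  >  k=3
[4,5] (S\(S\N))/NP  lex  "bone"
[5,6] NP  lex  "dog"
[4,6] S\(S\N)  >  k=5
[0,6] S  <  k=4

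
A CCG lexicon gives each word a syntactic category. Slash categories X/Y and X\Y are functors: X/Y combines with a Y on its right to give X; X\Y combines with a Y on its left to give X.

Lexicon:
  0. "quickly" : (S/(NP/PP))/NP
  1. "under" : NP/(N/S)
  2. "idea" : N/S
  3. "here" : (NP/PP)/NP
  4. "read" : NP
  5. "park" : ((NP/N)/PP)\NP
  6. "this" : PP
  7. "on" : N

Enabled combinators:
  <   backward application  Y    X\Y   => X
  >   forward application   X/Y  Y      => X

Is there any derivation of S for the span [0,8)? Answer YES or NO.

YES

[0,8] S   >
  [0,3] S/(NP/PP)   >
    [0,1] "quickly" : (S/(NP/PP))/NP
    [1,3] NP   >
      [1,2] "under" : NP/(N/S)
      [2,3] "idea" : N/S
  [3,8] NP/PP   >
    [3,4] "here" : (NP/PP)/NP
    [4,8] NP   >
      [4,7] NP/N   >
        [4,6] (NP/N)/PP   <
          [4,5] "read" : NP
          [5,6] "park" : ((NP/N)/PP)\NP
        [6,7] "this" : PP
      [7,8] "on" : N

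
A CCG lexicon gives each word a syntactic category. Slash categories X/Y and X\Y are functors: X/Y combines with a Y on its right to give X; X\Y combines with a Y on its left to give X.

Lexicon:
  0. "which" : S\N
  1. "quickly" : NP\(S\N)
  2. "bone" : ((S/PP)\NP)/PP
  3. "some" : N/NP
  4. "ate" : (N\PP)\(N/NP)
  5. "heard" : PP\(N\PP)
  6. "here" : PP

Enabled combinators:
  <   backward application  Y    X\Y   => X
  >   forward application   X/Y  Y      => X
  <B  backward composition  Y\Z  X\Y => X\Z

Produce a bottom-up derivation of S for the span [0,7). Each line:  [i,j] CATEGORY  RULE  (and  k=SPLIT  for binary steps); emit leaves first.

[0,7] S   >
  [0,6] S/PP   <
    [0,2] NP   <
      [0,1] "which" : S\N
      [1,2] "quickly" : NP\(S\N)
    [2,6] (S/PP)\NP   >
      [2,3] "bone" : ((S/PP)\NP)/PP
      [3,6] PP   <
        [3,5] N\PP   <
          [3,4] "some" : N/NP
          [4,5] "ate" : (N\PP)\(N/NP)
        [5,6] "heard" : PP\(N\PP)
  [6,7] "here" : PP

[0,1] S\N  lex  "which"
[1,2] NP\(S\N)  lex  "quickly"
[0,2] NP  <  k=1
[2,3] ((S/PP)\NP)/PP  lex  "bone"
[3,4] N/NP  lex  "some"
[4,5] (N\PP)\(N/NP)  lex  "ate"
[3,5] N\PP  <  k=4
[5,6] PP\(N\PP)  lex  "heard"
[3,6] PP  <  k=5
[2,6] (S/PP)\NP  >  k=3
[0,6] S/PP  <  k=2
[6,7] PP  lex  "here"
[0,7] S  >  k=6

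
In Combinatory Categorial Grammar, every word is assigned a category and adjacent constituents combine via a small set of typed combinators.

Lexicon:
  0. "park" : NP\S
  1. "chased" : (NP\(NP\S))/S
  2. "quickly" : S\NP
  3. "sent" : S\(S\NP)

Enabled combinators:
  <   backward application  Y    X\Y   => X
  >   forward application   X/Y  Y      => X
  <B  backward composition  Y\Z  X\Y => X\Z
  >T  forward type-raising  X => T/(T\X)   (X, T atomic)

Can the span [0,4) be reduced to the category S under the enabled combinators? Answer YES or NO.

NO

NP\S (NP\(NP\S))/S S\NP S\(S\NP)
CKY chart[0,4] = {N/(N\NP), NP, NP/(NP\NP), PP/(PP\NP), S/(S\NP)}; S ∉ chart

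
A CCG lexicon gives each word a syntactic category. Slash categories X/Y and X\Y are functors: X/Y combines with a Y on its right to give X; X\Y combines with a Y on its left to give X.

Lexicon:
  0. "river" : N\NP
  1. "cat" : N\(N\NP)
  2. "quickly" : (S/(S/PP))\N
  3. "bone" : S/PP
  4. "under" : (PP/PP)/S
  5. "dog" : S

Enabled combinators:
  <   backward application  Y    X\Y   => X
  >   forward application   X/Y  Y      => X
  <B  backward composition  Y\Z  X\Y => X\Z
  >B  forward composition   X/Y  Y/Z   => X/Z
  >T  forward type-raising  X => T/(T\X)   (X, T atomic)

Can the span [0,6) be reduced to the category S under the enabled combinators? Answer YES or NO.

[0,6] S   >
  [0,3] S/(S/PP)   <
    [0,2] N   <
      [0,1] "river" : N\NP
      [1,2] "cat" : N\(N\NP)
    [2,3] "quickly" : (S/(S/PP))\N
  [3,6] S/PP   >B
    [3,4] "bone" : S/PP
    [4,6] PP/PP   >
      [4,5] "under" : (PP/PP)/S
      [5,6] "dog" : S

YES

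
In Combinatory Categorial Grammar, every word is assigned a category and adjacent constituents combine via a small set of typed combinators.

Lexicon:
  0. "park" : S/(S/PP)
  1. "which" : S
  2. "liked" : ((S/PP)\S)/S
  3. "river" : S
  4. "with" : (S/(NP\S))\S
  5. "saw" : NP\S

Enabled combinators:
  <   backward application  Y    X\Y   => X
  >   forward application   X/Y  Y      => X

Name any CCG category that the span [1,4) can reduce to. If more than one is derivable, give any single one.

S/PP

[0,6] S   >
  [0,5] S/(NP\S)   <
    [0,4] S   >
      [0,1] "park" : S/(S/PP)
      [1,4] S/PP   <
        [1,2] "which" : S
        [2,4] (S/PP)\S   >
          [2,3] "liked" : ((S/PP)\S)/S
          [3,4] "river" : S
    [4,5] "with" : (S/(NP\S))\S
  [5,6] "saw" : NP\S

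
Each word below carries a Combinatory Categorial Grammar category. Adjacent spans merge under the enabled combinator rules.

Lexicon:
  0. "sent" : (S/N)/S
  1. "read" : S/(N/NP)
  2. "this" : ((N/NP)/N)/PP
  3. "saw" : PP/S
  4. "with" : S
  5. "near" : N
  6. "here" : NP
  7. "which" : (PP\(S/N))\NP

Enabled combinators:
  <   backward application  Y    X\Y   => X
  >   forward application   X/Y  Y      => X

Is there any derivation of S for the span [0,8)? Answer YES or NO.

NO

(S/N)/S S/(N/NP) ((N/NP)/N)/PP PP/S S N NP (PP\(S/N))\NP
CKY chart[0,8] = {PP}; S ∉ chart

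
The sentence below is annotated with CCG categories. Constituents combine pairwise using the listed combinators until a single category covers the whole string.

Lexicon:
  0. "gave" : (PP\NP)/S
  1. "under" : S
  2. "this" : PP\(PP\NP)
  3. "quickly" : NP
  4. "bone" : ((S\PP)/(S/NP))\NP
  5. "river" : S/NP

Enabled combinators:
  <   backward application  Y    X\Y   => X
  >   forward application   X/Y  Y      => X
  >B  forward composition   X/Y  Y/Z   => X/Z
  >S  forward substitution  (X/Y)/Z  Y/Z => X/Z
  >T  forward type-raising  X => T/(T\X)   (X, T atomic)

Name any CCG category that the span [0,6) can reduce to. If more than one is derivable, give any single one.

[0,6] S   <
  [0,3] PP   <
    [0,2] PP\NP   >
      [0,1] "gave" : (PP\NP)/S
      [1,2] "under" : S
    [2,3] "this" : PP\(PP\NP)
  [3,6] S\PP   >
    [3,5] (S\PP)/(S/NP)   <
      [3,4] "quickly" : NP
      [4,5] "bone" : ((S\PP)/(S/NP))\NP
    [5,6] "river" : S/NP

S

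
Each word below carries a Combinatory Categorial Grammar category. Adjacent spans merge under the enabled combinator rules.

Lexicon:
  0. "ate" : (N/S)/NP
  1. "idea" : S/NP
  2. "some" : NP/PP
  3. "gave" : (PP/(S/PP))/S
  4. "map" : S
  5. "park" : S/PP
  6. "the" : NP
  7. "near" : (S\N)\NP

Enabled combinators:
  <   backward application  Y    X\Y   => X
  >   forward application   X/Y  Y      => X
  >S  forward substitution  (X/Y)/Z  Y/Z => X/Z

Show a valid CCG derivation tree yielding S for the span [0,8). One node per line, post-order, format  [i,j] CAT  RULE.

[0,1] (N/S)/NP  lex  "ate"
[1,2] S/NP  lex  "idea"
[0,2] N/NP  >S  k=1
[2,3] NP/PP  lex  "some"
[3,4] (PP/(S/PP))/S  lex  "gave"
[4,5] S  lex  "map"
[3,5] PP/(S/PP)  >  k=4
[5,6] S/PP  lex  "park"
[3,6] PP  >  k=5
[2,6] NP  >  k=3
[0,6] N  >  k=2
[6,7] NP  lex  "the"
[7,8] (S\N)\NP  lex  "near"
[6,8] S\N  <  k=7
[0,8] S  <  k=6

[0,8] S   <
  [0,6] N   >
    [0,2] N/NP   >S
      [0,1] "ate" : (N/S)/NP
      [1,2] "idea" : S/NP
    [2,6] NP   >
      [2,3] "some" : NP/PP
      [3,6] PP   >
        [3,5] PP/(S/PP)   >
          [3,4] "gave" : (PP/(S/PP))/S
          [4,5] "map" : S
        [5,6] "park" : S/PP
  [6,8] S\N   <
    [6,7] "the" : NP
    [7,8] "near" : (S\N)\NP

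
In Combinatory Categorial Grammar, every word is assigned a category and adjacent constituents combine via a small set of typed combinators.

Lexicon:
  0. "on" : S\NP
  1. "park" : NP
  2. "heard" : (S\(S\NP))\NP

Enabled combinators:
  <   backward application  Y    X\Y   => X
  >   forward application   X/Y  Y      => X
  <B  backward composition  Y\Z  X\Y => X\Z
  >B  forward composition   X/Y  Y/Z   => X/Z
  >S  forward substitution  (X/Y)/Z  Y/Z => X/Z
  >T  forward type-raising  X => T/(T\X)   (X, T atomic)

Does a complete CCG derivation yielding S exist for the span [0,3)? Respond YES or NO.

[0,3] S   <
  [0,1] "on" : S\NP
  [1,3] S\(S\NP)   <
    [1,2] "park" : NP
    [2,3] "heard" : (S\(S\NP))\NP

YES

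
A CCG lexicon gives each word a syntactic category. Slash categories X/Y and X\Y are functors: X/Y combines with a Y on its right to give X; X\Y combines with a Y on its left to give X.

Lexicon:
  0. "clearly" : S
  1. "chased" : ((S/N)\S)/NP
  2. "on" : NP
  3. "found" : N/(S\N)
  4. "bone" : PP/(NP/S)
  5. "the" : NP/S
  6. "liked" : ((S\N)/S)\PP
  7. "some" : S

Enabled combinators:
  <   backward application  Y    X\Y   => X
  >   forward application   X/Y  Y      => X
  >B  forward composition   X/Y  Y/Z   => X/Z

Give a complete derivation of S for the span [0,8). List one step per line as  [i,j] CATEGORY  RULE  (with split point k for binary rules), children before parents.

[0,8] S   >
  [0,3] S/N   <
    [0,1] "clearly" : S
    [1,3] (S/N)\S   >
      [1,2] "chased" : ((S/N)\S)/NP
      [2,3] "on" : NP
  [3,8] N   >
    [3,4] "found" : N/(S\N)
    [4,8] S\N   >
      [4,7] (S\N)/S   <
        [4,6] PP   >
          [4,5] "bone" : PP/(NP/S)
          [5,6] "the" : NP/S
        [6,7] "liked" : ((S\N)/S)\PP
      [7,8] "some" : S

[0,1] S  lex  "clearly"
[1,2] ((S/N)\S)/NP  lex  "chased"
[2,3] NP  lex  "on"
[1,3] (S/N)\S  >  k=2
[0,3] S/N  <  k=1
[3,4] N/(S\N)  lex  "found"
[4,5] PP/(NP/S)  lex  "bone"
[5,6] NP/S  lex  "the"
[4,6] PP  >  k=5
[6,7] ((S\N)/S)\PP  lex  "liked"
[4,7] (S\N)/S  <  k=6
[7,8] S  lex  "some"
[4,8] S\N  >  k=7
[3,8] N  >  k=4
[0,8] S  >  k=3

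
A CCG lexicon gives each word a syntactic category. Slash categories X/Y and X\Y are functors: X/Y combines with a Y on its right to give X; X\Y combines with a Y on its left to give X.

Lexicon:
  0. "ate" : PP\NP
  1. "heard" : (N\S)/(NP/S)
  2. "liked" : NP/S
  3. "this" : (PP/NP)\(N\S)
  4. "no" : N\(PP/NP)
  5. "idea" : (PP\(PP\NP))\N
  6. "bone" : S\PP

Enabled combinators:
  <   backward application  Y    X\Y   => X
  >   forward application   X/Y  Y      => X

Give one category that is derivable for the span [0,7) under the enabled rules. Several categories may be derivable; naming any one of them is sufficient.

[0,7] S   <
  [0,6] PP   <
    [0,1] "ate" : PP\NP
    [1,6] PP\(PP\NP)   <
      [1,5] N   <
        [1,4] PP/NP   <
          [1,3] N\S   >
            [1,2] "heard" : (N\S)/(NP/S)
            [2,3] "liked" : NP/S
          [3,4] "this" : (PP/NP)\(N\S)
        [4,5] "no" : N\(PP/NP)
      [5,6] "idea" : (PP\(PP\NP))\N
  [6,7] "bone" : S\PP

S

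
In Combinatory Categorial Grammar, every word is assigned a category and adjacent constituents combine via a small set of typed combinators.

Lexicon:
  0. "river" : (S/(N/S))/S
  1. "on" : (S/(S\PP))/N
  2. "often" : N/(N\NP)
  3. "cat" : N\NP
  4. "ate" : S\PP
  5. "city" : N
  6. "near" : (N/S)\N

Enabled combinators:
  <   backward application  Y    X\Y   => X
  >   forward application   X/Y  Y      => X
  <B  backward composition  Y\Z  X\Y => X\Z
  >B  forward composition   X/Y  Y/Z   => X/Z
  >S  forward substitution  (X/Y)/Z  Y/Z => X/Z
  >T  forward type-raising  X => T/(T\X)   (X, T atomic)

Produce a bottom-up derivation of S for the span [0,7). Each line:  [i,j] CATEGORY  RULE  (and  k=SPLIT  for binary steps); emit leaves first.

[0,1] (S/(N/S))/S  lex  "river"
[1,2] (S/(S\PP))/N  lex  "on"
[2,3] N/(N\NP)  lex  "often"
[3,4] N\NP  lex  "cat"
[2,4] N  >  k=3
[1,4] S/(S\PP)  >  k=2
[4,5] S\PP  lex  "ate"
[1,5] S  >  k=4
[0,5] S/(N/S)  >  k=1
[5,6] N  lex  "city"
[6,7] (N/S)\N  lex  "near"
[5,7] N/S  <  k=6
[0,7] S  >  k=5

[0,7] S   >
  [0,5] S/(N/S)   >
    [0,1] "river" : (S/(N/S))/S
    [1,5] S   >
      [1,4] S/(S\PP)   >
        [1,2] "on" : (S/(S\PP))/N
        [2,4] N   >
          [2,3] "often" : N/(N\NP)
          [3,4] "cat" : N\NP
      [4,5] "ate" : S\PP
  [5,7] N/S   <
    [5,6] "city" : N
    [6,7] "near" : (N/S)\N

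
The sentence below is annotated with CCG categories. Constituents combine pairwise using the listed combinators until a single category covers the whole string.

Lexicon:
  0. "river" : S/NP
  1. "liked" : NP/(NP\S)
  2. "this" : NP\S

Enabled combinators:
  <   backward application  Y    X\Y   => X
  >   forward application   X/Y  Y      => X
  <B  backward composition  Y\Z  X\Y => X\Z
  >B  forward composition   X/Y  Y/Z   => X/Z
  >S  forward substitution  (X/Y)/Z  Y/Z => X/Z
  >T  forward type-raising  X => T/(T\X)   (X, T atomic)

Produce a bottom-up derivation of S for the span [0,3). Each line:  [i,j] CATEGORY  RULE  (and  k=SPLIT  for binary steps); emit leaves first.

[0,3] S   >
  [0,1] "river" : S/NP
  [1,3] NP   >
    [1,2] "liked" : NP/(NP\S)
    [2,3] "this" : NP\S

[0,1] S/NP  lex  "river"
[1,2] NP/(NP\S)  lex  "liked"
[2,3] NP\S  lex  "this"
[1,3] NP  >  k=2
[0,3] S  >  k=1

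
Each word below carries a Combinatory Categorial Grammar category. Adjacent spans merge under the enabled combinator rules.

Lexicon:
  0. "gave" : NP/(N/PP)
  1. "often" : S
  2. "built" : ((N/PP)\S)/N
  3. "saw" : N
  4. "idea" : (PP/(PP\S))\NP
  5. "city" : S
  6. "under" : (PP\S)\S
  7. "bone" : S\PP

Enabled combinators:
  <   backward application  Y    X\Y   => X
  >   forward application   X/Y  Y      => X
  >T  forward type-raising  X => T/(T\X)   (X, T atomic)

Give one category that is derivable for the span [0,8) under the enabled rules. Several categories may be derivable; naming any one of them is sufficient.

[0,8] S   <
  [0,7] PP   >
    [0,5] PP/(PP\S)   <
      [0,4] NP   >
        [0,1] "gave" : NP/(N/PP)
        [1,4] N/PP   <
          [1,2] "often" : S
          [2,4] (N/PP)\S   >
            [2,3] "built" : ((N/PP)\S)/N
            [3,4] "saw" : N
      [4,5] "idea" : (PP/(PP\S))\NP
    [5,7] PP\S   <
      [5,6] "city" : S
      [6,7] "under" : (PP\S)\S
  [7,8] "bone" : S\PP

S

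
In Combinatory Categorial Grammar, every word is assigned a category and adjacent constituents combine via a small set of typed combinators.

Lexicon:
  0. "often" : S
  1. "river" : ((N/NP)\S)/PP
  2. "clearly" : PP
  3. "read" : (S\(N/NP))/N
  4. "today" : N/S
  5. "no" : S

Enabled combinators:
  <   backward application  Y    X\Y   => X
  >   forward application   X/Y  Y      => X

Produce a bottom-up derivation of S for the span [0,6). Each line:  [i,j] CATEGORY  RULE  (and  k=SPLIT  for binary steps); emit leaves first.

[0,6] S   <
  [0,3] N/NP   <
    [0,1] "often" : S
    [1,3] (N/NP)\S   >
      [1,2] "river" : ((N/NP)\S)/PP
      [2,3] "clearly" : PP
  [3,6] S\(N/NP)   >
    [3,4] "read" : (S\(N/NP))/N
    [4,6] N   >
      [4,5] "today" : N/S
      [5,6] "no" : S

[0,1] S  lex  "often"
[1,2] ((N/NP)\S)/PP  lex  "river"
[2,3] PP  lex  "clearly"
[1,3] (N/NP)\S  >  k=2
[0,3] N/NP  <  k=1
[3,4] (S\(N/NP))/N  lex  "read"
[4,5] N/S  lex  "today"
[5,6] S  lex  "no"
[4,6] N  >  k=5
[3,6] S\(N/NP)  >  k=4
[0,6] S  <  k=3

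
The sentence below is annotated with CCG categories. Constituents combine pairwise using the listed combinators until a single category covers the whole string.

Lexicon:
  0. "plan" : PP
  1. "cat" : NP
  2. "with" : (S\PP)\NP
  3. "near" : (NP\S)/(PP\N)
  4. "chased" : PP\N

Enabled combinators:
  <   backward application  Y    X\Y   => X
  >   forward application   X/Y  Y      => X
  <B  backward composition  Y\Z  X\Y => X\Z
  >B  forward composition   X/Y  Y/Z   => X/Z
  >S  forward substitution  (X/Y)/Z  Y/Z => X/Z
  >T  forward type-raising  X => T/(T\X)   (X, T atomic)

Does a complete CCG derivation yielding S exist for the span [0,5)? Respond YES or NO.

PP NP (S\PP)\NP (NP\S)/(PP\N) PP\N
CKY chart[0,5] = {N/(N\NP), NP, NP/(NP\NP), PP/(PP\NP), S/(S\NP)}; S ∉ chart

NO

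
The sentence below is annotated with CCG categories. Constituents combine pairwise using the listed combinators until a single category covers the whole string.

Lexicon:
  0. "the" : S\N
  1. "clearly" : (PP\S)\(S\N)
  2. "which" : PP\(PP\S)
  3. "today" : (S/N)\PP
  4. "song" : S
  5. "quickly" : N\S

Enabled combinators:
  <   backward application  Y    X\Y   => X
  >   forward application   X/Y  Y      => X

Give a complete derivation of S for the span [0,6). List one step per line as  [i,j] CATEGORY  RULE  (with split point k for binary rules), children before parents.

[0,1] S\N  lex  "the"
[1,2] (PP\S)\(S\N)  lex  "clearly"
[0,2] PP\S  <  k=1
[2,3] PP\(PP\S)  lex  "which"
[0,3] PP  <  k=2
[3,4] (S/N)\PP  lex  "today"
[0,4] S/N  <  k=3
[4,5] S  lex  "song"
[5,6] N\S  lex  "quickly"
[4,6] N  <  k=5
[0,6] S  >  k=4

[0,6] S   >
  [0,4] S/N   <
    [0,3] PP   <
      [0,2] PP\S   <
        [0,1] "the" : S\N
        [1,2] "clearly" : (PP\S)\(S\N)
      [2,3] "which" : PP\(PP\S)
    [3,4] "today" : (S/N)\PP
  [4,6] N   <
    [4,5] "song" : S
    [5,6] "quickly" : N\S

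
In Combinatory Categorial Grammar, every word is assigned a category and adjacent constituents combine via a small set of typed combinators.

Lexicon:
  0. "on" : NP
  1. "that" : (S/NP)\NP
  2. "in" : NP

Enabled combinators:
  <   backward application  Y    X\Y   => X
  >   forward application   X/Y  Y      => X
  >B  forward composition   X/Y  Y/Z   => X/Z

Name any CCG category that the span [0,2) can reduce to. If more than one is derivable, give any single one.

S/NP

[0,3] S   >
  [0,2] S/NP   <
    [0,1] "on" : NP
    [1,2] "that" : (S/NP)\NP
  [2,3] "in" : NP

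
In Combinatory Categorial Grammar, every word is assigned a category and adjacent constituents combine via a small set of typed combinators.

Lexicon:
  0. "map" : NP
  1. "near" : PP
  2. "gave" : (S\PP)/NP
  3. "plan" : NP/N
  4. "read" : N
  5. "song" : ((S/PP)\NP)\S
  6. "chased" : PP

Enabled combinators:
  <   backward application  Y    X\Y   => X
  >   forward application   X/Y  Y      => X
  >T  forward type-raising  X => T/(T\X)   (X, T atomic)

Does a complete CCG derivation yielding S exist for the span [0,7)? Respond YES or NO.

[0,7] S   >
  [0,6] S/PP   <
    [0,1] "map" : NP
    [1,6] (S/PP)\NP   <
      [1,5] S   >
        [1,2] S/(S\PP)   >T
          [1,2] "near" : PP
        [2,5] S\PP   >
          [2,3] "gave" : (S\PP)/NP
          [3,5] NP   >
            [3,4] "plan" : NP/N
            [4,5] "read" : N
      [5,6] "song" : ((S/PP)\NP)\S
  [6,7] "chased" : PP

YES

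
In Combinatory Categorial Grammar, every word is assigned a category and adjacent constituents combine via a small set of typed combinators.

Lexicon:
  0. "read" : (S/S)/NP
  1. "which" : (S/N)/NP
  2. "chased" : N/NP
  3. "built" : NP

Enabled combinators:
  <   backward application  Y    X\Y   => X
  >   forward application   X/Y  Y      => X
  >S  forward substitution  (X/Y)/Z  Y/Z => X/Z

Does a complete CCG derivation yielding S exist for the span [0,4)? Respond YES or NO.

YES

[0,4] S   >
  [0,3] S/NP   >S
    [0,1] "read" : (S/S)/NP
    [1,3] S/NP   >S
      [1,2] "which" : (S/N)/NP
      [2,3] "chased" : N/NP
  [3,4] "built" : NP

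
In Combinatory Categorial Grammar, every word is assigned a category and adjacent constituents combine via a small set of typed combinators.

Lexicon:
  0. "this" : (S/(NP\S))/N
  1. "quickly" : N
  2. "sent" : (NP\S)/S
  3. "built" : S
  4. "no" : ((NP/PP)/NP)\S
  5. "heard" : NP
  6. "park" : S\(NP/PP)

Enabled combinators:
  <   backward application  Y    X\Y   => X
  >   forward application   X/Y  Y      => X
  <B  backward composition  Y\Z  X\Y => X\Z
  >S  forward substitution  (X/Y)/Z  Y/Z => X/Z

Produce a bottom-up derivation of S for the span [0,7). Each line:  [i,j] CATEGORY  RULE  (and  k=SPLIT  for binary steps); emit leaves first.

[0,7] S   >
  [0,2] S/(NP\S)   >
    [0,1] "this" : (S/(NP\S))/N
    [1,2] "quickly" : N
  [2,7] NP\S   >
    [2,3] "sent" : (NP\S)/S
    [3,7] S   <
      [3,6] NP/PP   >
        [3,5] (NP/PP)/NP   <
          [3,4] "built" : S
          [4,5] "no" : ((NP/PP)/NP)\S
        [5,6] "heard" : NP
      [6,7] "park" : S\(NP/PP)

[0,1] (S/(NP\S))/N  lex  "this"
[1,2] N  lex  "quickly"
[0,2] S/(NP\S)  >  k=1
[2,3] (NP\S)/S  lex  "sent"
[3,4] S  lex  "built"
[4,5] ((NP/PP)/NP)\S  lex  "no"
[3,5] (NP/PP)/NP  <  k=4
[5,6] NP  lex  "heard"
[3,6] NP/PP  >  k=5
[6,7] S\(NP/PP)  lex  "park"
[3,7] S  <  k=6
[2,7] NP\S  >  k=3
[0,7] S  >  k=2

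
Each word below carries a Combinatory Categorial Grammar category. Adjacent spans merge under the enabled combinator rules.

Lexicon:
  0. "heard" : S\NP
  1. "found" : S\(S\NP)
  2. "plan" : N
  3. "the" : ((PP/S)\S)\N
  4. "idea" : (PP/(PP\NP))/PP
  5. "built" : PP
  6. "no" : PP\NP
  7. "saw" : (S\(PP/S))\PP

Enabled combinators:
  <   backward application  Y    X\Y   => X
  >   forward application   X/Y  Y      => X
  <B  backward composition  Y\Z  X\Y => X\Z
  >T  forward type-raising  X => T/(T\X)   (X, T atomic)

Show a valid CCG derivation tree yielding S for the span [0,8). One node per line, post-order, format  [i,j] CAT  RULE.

[0,8] S   <
  [0,4] PP/S   <
    [0,2] S   <
      [0,1] "heard" : S\NP
      [1,2] "found" : S\(S\NP)
    [2,4] (PP/S)\S   <
      [2,3] "plan" : N
      [3,4] "the" : ((PP/S)\S)\N
  [4,8] S\(PP/S)   <
    [4,7] PP   >
      [4,6] PP/(PP\NP)   >
        [4,5] "idea" : (PP/(PP\NP))/PP
        [5,6] "built" : PP
      [6,7] "no" : PP\NP
    [7,8] "saw" : (S\(PP/S))\PP

[0,1] S\NP  lex  "heard"
[1,2] S\(S\NP)  lex  "found"
[0,2] S  <  k=1
[2,3] N  lex  "plan"
[3,4] ((PP/S)\S)\N  lex  "the"
[2,4] (PP/S)\S  <  k=3
[0,4] PP/S  <  k=2
[4,5] (PP/(PP\NP))/PP  lex  "idea"
[5,6] PP  lex  "built"
[4,6] PP/(PP\NP)  >  k=5
[6,7] PP\NP  lex  "no"
[4,7] PP  >  k=6
[7,8] (S\(PP/S))\PP  lex  "saw"
[4,8] S\(PP/S)  <  k=7
[0,8] S  <  k=4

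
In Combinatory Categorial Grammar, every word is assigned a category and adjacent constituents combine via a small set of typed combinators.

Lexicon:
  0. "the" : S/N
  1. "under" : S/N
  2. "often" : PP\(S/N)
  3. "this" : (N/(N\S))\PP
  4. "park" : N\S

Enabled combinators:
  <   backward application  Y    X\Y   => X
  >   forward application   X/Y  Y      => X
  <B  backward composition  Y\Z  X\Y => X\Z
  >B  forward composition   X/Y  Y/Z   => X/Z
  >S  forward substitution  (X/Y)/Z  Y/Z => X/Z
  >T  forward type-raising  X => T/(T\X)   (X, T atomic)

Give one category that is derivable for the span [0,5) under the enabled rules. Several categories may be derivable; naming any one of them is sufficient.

S

[0,5] S   >
  [0,1] "the" : S/N
  [1,5] N   >
    [1,4] N/(N\S)   <
      [1,3] PP   <
        [1,2] "under" : S/N
        [2,3] "often" : PP\(S/N)
      [3,4] "this" : (N/(N\S))\PP
    [4,5] "park" : N\S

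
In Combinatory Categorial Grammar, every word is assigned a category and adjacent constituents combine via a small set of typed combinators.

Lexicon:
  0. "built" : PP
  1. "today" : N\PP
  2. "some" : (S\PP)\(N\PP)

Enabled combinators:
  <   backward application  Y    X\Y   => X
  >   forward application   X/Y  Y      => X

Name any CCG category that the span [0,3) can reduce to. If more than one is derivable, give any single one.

[0,3] S   <
  [0,1] "built" : PP
  [1,3] S\PP   <
    [1,2] "today" : N\PP
    [2,3] "some" : (S\PP)\(N\PP)

S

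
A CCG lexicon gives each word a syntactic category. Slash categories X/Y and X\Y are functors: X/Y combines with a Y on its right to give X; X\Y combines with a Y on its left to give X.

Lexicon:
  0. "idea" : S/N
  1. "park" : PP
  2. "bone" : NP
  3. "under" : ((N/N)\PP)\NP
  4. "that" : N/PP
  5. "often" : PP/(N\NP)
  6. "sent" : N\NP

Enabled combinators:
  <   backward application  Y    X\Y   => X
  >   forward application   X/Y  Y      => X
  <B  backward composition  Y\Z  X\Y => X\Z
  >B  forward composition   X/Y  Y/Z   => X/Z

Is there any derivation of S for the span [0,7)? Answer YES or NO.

YES

[0,7] S   >
  [0,1] "idea" : S/N
  [1,7] N   >
    [1,5] N/PP   >B
      [1,4] N/N   <
        [1,2] "park" : PP
        [2,4] (N/N)\PP   <
          [2,3] "bone" : NP
          [3,4] "under" : ((N/N)\PP)\NP
      [4,5] "that" : N/PP
    [5,7] PP   >
      [5,6] "often" : PP/(N\NP)
      [6,7] "sent" : N\NP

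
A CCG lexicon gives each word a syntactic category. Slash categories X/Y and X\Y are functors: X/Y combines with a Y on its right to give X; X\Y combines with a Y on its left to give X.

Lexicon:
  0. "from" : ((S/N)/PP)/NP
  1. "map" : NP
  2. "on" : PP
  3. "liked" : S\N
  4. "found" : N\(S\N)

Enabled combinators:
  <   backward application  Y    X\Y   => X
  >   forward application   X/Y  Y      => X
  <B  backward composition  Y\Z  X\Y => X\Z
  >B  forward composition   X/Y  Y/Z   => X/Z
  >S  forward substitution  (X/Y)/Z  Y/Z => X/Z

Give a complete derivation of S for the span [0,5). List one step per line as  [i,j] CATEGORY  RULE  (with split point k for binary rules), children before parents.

[0,5] S   >
  [0,3] S/N   >
    [0,2] (S/N)/PP   >
      [0,1] "from" : ((S/N)/PP)/NP
      [1,2] "map" : NP
    [2,3] "on" : PP
  [3,5] N   <
    [3,4] "liked" : S\N
    [4,5] "found" : N\(S\N)

[0,1] ((S/N)/PP)/NP  lex  "from"
[1,2] NP  lex  "map"
[0,2] (S/N)/PP  >  k=1
[2,3] PP  lex  "on"
[0,3] S/N  >  k=2
[3,4] S\N  lex  "liked"
[4,5] N\(S\N)  lex  "found"
[3,5] N  <  k=4
[0,5] S  >  k=3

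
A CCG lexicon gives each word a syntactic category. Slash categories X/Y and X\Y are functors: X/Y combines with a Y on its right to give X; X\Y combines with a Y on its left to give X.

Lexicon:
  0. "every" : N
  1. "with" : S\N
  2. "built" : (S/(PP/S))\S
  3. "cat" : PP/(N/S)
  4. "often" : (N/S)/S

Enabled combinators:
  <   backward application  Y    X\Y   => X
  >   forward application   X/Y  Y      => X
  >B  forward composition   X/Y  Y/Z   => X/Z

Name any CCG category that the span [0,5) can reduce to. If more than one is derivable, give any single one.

[0,5] S   >
  [0,3] S/(PP/S)   <
    [0,2] S   <
      [0,1] "every" : N
      [1,2] "with" : S\N
    [2,3] "built" : (S/(PP/S))\S
  [3,5] PP/S   >B
    [3,4] "cat" : PP/(N/S)
    [4,5] "often" : (N/S)/S

S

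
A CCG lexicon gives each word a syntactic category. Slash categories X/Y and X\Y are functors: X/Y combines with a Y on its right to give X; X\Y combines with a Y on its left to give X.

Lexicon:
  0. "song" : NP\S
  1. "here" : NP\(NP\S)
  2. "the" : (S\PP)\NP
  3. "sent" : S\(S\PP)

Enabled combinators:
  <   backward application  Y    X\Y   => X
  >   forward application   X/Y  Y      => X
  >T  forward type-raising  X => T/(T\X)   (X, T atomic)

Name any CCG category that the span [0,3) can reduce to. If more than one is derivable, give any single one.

[0,4] S   <
  [0,3] S\PP   <
    [0,2] NP   <
      [0,1] "song" : NP\S
      [1,2] "here" : NP\(NP\S)
    [2,3] "the" : (S\PP)\NP
  [3,4] "sent" : S\(S\PP)

S\PP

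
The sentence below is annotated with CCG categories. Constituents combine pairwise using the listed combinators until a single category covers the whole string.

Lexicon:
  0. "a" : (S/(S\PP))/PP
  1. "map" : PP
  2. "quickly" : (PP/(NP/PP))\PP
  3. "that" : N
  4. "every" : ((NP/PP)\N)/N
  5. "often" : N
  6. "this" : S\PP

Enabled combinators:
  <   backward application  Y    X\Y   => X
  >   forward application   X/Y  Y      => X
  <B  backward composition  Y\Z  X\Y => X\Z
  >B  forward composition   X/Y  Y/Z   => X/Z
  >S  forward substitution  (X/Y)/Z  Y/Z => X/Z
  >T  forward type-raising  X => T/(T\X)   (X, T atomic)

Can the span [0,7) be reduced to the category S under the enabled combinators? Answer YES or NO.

YES

[0,7] S   >
  [0,6] S/(S\PP)   >
    [0,1] "a" : (S/(S\PP))/PP
    [1,6] PP   >
      [1,3] PP/(NP/PP)   <
        [1,2] "map" : PP
        [2,3] "quickly" : (PP/(NP/PP))\PP
      [3,6] NP/PP   <
        [3,4] "that" : N
        [4,6] (NP/PP)\N   >
          [4,5] "every" : ((NP/PP)\N)/N
          [5,6] "often" : N
  [6,7] "this" : S\PP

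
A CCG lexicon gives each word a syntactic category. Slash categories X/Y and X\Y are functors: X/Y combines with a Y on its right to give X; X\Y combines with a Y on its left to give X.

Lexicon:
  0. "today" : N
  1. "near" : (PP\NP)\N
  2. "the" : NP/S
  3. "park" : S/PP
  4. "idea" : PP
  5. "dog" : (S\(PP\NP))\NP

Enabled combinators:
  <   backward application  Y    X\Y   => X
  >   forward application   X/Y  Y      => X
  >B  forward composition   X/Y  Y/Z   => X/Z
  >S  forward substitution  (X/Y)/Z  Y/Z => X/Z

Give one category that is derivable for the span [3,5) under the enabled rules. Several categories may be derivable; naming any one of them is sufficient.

[0,6] S   <
  [0,2] PP\NP   <
    [0,1] "today" : N
    [1,2] "near" : (PP\NP)\N
  [2,6] S\(PP\NP)   <
    [2,5] NP   >
      [2,3] "the" : NP/S
      [3,5] S   >
        [3,4] "park" : S/PP
        [4,5] "idea" : PP
    [5,6] "dog" : (S\(PP\NP))\NP

S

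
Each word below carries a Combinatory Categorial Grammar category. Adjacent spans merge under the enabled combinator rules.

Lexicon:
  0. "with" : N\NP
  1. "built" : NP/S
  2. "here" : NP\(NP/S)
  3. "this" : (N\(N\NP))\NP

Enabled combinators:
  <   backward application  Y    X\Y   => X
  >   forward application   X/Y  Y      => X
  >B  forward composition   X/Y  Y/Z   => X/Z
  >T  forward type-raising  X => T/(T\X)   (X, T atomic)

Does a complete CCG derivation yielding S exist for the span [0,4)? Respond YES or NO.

NO

N\NP NP/S NP\(NP/S) (N\(N\NP))\NP
CKY chart[0,4] = {N, N/(N\N), NP/(NP\N), PP/(PP\N), S/(S\N)}; S ∉ chart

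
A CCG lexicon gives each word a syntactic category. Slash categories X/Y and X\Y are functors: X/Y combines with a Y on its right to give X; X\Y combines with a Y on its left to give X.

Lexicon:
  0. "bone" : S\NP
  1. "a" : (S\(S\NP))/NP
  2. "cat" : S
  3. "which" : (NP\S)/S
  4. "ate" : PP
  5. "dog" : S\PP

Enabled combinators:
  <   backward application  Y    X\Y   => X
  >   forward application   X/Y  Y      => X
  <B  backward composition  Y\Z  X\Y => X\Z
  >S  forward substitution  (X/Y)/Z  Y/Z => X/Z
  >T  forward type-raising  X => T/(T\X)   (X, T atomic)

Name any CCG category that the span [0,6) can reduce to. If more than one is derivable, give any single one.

S

[0,6] S   <
  [0,1] "bone" : S\NP
  [1,6] S\(S\NP)   >
    [1,2] "a" : (S\(S\NP))/NP
    [2,6] NP   >
      [2,3] NP/(NP\S)   >T
        [2,3] "cat" : S
      [3,6] NP\S   >
        [3,4] "which" : (NP\S)/S
        [4,6] S   >
          [4,5] S/(S\PP)   >T
            [4,5] "ate" : PP
          [5,6] "dog" : S\PP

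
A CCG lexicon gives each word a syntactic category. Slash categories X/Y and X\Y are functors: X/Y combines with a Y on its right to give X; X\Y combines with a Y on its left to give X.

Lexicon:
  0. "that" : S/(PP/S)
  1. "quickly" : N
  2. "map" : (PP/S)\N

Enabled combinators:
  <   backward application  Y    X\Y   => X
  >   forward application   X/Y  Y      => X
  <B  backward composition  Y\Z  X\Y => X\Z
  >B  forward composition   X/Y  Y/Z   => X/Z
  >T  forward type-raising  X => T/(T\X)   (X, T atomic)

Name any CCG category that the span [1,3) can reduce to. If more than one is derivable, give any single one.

[0,3] S   >
  [0,1] "that" : S/(PP/S)
  [1,3] PP/S   <
    [1,2] "quickly" : N
    [2,3] "map" : (PP/S)\N

PP/S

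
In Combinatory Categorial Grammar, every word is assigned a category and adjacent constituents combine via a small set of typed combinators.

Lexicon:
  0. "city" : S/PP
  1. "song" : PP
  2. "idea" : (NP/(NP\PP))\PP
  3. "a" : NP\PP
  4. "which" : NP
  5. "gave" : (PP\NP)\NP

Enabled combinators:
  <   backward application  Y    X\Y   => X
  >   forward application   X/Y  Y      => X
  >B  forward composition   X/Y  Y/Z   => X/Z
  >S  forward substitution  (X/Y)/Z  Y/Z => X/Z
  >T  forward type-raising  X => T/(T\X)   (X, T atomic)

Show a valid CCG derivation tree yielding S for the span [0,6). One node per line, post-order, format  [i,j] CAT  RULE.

[0,1] S/PP  lex  "city"
[1,2] PP  lex  "song"
[2,3] (NP/(NP\PP))\PP  lex  "idea"
[1,3] NP/(NP\PP)  <  k=2
[3,4] NP\PP  lex  "a"
[1,4] NP  >  k=3
[4,5] NP  lex  "which"
[5,6] (PP\NP)\NP  lex  "gave"
[4,6] PP\NP  <  k=5
[1,6] PP  <  k=4
[0,6] S  >  k=1

[0,6] S   >
  [0,1] "city" : S/PP
  [1,6] PP   <
    [1,4] NP   >
      [1,3] NP/(NP\PP)   <
        [1,2] "song" : PP
        [2,3] "idea" : (NP/(NP\PP))\PP
      [3,4] "a" : NP\PP
    [4,6] PP\NP   <
      [4,5] "which" : NP
      [5,6] "gave" : (PP\NP)\NP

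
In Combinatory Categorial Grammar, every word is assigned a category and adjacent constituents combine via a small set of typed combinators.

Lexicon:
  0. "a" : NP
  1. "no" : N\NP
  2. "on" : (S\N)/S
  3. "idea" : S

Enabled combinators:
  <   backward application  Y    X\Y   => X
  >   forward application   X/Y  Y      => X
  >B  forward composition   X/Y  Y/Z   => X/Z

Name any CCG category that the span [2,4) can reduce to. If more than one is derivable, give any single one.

S\N

[0,4] S   <
  [0,2] N   <
    [0,1] "a" : NP
    [1,2] "no" : N\NP
  [2,4] S\N   >
    [2,3] "on" : (S\N)/S
    [3,4] "idea" : S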